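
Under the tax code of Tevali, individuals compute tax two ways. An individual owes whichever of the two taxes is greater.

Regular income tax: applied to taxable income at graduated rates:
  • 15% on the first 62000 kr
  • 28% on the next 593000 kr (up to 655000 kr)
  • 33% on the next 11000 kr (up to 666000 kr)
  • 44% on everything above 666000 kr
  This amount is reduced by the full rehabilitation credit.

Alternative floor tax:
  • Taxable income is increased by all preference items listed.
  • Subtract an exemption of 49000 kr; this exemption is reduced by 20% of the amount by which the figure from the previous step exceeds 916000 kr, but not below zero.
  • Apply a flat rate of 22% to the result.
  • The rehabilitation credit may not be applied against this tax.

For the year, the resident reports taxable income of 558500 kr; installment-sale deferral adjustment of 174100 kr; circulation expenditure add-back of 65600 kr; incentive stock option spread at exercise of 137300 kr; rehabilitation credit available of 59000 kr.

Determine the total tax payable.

195888 kr

Regular income tax:
  62000 kr × 15% = 9300 kr
  496500 kr × 28% = 139020 kr
  → 148320 kr
  Less rehabilitation credit 59000 kr → 89320 kr

Alternative floor tax:
  Adjusted income: 558500 kr + 174100 kr + 65600 kr + 137300 kr = 935500 kr
  Exemption: 49000 kr − 20% × (935500 kr − 916000 kr) = 49000 kr − 3900 kr = 45100 kr
  Base: 935500 kr − 45100 kr = 890400 kr
  890400 kr × 22% = 195888 kr

195888 kr > 89320 kr, so the alternative floor tax is the binding amount.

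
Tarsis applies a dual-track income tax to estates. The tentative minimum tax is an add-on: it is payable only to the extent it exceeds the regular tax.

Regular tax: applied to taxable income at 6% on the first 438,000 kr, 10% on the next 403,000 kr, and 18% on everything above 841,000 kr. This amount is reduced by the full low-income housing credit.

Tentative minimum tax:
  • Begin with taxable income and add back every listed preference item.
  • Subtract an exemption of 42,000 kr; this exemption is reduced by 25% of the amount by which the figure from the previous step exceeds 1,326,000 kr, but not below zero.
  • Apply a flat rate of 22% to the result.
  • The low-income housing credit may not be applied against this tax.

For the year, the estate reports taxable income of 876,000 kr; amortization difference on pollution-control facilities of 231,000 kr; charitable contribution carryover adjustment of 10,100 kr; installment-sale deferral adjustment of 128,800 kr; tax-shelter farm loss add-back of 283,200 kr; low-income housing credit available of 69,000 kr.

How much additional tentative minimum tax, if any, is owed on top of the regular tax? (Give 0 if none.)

332,522 kr

Regular tax:
  438,000 kr × 6% = 26,280 kr
  403,000 kr × 10% = 40,300 kr
  35,000 kr × 18% = 6,300 kr
  → 72,880 kr
  Less low-income housing credit 69,000 kr → 3,880 kr

Tentative minimum tax:
  Adjusted income: 876,000 kr + 231,000 kr + 10,100 kr + 128,800 kr + 283,200 kr = 1,529,100 kr
  Exemption: 25% × (1,529,100 kr − 1,326,000 kr) = 50,775 kr ≥ 42,000 kr, so the exemption is fully phased out
  Base: 1,529,100 kr − 0 kr = 1,529,100 kr
  1,529,100 kr × 22% = 336,402 kr

Excess of tentative minimum tax over regular tax: 336,402 kr − 3,880 kr = 332,522 kr.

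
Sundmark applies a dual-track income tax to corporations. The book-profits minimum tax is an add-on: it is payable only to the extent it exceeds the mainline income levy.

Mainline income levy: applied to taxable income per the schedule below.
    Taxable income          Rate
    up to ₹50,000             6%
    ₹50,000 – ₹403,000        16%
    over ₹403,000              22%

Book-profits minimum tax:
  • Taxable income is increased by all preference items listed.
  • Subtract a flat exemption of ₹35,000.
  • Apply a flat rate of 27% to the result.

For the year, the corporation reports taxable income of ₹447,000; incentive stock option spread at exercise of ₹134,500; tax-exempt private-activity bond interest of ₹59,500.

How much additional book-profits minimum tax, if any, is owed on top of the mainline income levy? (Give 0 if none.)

₹94,460

Mainline income levy:
  ₹50,000 × 6% = ₹3,000
  ₹353,000 × 16% = ₹56,480
  ₹44,000 × 22% = ₹9,680
  → ₹69,160

Book-profits minimum tax:
  Adjusted income: ₹447,000 + ₹134,500 + ₹59,500 = ₹641,000
  Less exemption ₹35,000 → base ₹606,000
  ₹606,000 × 27% = ₹163,620

Excess of book-profits minimum tax over mainline income levy: ₹163,620 − ₹69,160 = ₹94,460.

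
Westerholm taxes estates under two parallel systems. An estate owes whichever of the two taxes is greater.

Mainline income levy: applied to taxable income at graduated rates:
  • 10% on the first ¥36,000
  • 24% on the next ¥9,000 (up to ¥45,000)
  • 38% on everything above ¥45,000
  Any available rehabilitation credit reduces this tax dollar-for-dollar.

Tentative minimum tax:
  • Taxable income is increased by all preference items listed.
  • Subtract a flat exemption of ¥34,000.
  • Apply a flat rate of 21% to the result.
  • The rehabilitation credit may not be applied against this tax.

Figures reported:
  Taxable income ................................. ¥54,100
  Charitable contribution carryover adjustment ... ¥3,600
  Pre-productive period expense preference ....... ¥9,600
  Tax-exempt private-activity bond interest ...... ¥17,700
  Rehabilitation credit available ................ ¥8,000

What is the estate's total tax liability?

¥10,710

Tentative minimum tax:
  Adjusted income: ¥54,100 + ¥3,600 + ¥9,600 + ¥17,700 = ¥85,000
  Less exemption ¥34,000 → base ¥51,000
  ¥51,000 × 21% = ¥10,710

Mainline income levy:
  ¥36,000 × 10% = ¥3,600
  ¥9,000 × 24% = ¥2,160
  ¥9,100 × 38% = ¥3,458
  → ¥9,218
  Less rehabilitation credit ¥8,000 → ¥1,218

¥10,710 > ¥1,218, so the tentative minimum tax is the binding amount.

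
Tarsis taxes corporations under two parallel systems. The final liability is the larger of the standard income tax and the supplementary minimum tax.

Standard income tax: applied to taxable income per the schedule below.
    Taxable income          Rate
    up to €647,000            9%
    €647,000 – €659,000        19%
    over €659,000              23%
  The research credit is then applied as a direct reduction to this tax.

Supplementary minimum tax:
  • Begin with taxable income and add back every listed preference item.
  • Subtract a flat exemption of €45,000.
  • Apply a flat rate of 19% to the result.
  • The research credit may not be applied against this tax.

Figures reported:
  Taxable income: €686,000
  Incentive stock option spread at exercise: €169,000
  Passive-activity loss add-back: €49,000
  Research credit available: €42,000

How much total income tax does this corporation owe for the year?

€163,210

Standard income tax:
  €647,000 × 9% = €58,230
  €12,000 × 19% = €2,280
  €27,000 × 23% = €6,210
  → €66,720
  Less research credit €42,000 → €24,720

Supplementary minimum tax:
  Adjusted income: €686,000 + €169,000 + €49,000 = €904,000
  Less exemption €45,000 → base €859,000
  €859,000 × 19% = €163,210

€163,210 > €24,720, so the supplementary minimum tax is the binding amount.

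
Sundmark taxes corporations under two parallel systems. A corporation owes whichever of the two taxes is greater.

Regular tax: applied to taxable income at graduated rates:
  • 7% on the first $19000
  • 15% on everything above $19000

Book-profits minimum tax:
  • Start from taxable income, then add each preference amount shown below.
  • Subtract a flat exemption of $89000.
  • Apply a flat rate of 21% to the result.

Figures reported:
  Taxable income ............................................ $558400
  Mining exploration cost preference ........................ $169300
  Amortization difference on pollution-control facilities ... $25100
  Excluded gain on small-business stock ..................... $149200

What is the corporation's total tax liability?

$170730

Book-profits minimum tax:
  Adjusted income: $558400 + $169300 + $25100 + $149200 = $902000
  Less exemption $89000 → base $813000
  $813000 × 21% = $170730

Regular tax:
  $19000 × 7% = $1330
  $539400 × 15% = $80910
  → $82240

$170730 > $82240, so the book-profits minimum tax is the binding amount.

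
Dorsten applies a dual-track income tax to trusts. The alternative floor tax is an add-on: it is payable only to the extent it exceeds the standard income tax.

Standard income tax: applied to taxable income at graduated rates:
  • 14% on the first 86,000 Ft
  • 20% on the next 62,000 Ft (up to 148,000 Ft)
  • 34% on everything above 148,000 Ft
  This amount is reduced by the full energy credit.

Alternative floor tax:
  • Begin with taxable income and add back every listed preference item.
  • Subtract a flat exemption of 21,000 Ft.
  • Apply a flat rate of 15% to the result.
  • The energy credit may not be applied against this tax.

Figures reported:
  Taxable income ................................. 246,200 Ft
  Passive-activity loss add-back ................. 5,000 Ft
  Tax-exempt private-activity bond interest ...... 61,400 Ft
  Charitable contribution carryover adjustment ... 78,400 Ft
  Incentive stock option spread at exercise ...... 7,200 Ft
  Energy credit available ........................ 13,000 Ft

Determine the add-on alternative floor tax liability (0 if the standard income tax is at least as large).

Alternative floor tax:
  Adjusted income: 246,200 Ft + 5,000 Ft + 61,400 Ft + 78,400 Ft + 7,200 Ft = 398,200 Ft
  Less exemption 21,000 Ft → base 377,200 Ft
  377,200 Ft × 15% = 56,580 Ft

Standard income tax:
  86,000 Ft × 14% = 12,040 Ft
  62,000 Ft × 20% = 12,400 Ft
  98,200 Ft × 34% = 33,388 Ft
  → 57,828 Ft
  Less energy credit 13,000 Ft → 44,828 Ft

Excess of alternative floor tax over standard income tax: 56,580 Ft − 44,828 Ft = 11,752 Ft.

11,752 Ft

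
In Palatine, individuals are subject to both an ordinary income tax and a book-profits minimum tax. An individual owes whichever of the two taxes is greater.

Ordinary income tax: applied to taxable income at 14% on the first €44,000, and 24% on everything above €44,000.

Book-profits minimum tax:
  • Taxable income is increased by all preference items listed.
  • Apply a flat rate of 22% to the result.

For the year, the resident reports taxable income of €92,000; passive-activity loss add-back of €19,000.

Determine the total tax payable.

Book-profits minimum tax:
  Adjusted income: €92,000 + €19,000 = €111,000
  €111,000 × 22% = €24,420

Ordinary income tax:
  €44,000 × 14% = €6,160
  €48,000 × 24% = €11,520
  → €17,680

€24,420 > €17,680, so the book-profits minimum tax is the binding amount.

€24,420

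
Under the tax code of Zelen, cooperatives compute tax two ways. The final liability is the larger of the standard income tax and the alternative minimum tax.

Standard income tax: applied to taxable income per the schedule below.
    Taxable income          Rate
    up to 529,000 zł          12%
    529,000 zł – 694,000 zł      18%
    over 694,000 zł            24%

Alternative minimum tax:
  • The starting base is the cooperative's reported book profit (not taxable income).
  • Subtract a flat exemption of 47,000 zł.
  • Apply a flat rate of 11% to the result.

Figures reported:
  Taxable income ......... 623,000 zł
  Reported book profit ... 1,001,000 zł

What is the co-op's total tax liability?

104,940 zł

Standard income tax:
  529,000 zł × 12% = 63,480 zł
  94,000 zł × 18% = 16,920 zł
  → 80,400 zł

Alternative minimum tax:
  Base (reported book profit): 1,001,000 zł
  Less exemption 47,000 zł → base 954,000 zł
  954,000 zł × 11% = 104,940 zł

104,940 zł > 80,400 zł, so the alternative minimum tax is the binding amount.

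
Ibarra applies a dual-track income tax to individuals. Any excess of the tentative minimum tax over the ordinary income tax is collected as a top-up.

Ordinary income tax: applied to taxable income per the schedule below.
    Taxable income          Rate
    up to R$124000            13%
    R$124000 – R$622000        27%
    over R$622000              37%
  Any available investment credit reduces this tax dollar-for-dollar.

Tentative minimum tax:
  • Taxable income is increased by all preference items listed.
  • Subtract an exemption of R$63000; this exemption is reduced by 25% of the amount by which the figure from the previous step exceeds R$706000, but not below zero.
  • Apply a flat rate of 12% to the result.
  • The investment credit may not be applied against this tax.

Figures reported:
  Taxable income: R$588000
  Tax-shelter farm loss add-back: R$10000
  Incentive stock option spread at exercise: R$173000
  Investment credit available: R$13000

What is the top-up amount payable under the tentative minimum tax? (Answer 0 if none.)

Tentative minimum tax:
  Adjusted income: R$588000 + R$10000 + R$173000 = R$771000
  Exemption: R$63000 − 25% × (R$771000 − R$706000) = R$63000 − R$16250 = R$46750
  Base: R$771000 − R$46750 = R$724250
  R$724250 × 12% = R$86910

Ordinary income tax:
  R$124000 × 13% = R$16120
  R$464000 × 27% = R$125280
  → R$141400
  Less investment credit R$13000 → R$128400

R$86910 ≤ R$128400, so no add-on is due.

R$0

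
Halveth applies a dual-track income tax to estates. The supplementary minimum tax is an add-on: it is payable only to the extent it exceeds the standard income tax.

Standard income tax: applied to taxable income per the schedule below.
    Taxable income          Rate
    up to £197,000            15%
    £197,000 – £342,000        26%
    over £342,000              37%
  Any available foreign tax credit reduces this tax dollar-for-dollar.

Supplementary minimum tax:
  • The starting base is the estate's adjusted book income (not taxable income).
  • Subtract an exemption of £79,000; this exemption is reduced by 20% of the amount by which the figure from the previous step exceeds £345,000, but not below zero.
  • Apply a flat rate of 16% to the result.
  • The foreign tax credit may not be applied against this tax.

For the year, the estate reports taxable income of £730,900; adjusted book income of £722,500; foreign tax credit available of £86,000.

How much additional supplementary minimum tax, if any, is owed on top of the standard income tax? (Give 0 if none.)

£0

Supplementary minimum tax:
  Base (adjusted book income): £722,500
  Exemption: £79,000 − 20% × (£722,500 − £345,000) = £79,000 − £75,500 = £3,500
  Base: £722,500 − £3,500 = £719,000
  £719,000 × 16% = £115,040

Standard income tax:
  £197,000 × 15% = £29,550
  £145,000 × 26% = £37,700
  £388,900 × 37% = £143,893
  → £211,143
  Less foreign tax credit £86,000 → £125,143

£115,040 ≤ £125,143, so no add-on is due.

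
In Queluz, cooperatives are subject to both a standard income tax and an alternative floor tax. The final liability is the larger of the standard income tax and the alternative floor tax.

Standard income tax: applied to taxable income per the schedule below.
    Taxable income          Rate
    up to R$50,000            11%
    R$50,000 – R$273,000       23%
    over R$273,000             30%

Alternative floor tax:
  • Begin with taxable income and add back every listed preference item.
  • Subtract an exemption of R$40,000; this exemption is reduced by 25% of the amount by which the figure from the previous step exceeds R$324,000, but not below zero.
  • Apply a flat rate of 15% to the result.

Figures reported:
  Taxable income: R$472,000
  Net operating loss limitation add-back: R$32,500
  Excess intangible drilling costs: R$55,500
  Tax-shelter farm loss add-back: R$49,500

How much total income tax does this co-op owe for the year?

R$116,490

Standard income tax:
  R$50,000 × 11% = R$5,500
  R$223,000 × 23% = R$51,290
  R$199,000 × 30% = R$59,700
  → R$116,490

Alternative floor tax:
  Adjusted income: R$472,000 + R$32,500 + R$55,500 + R$49,500 = R$609,500
  Exemption: 25% × (R$609,500 − R$324,000) = R$71,375 ≥ R$40,000, so the exemption is fully phased out
  Base: R$609,500 − R$0 = R$609,500
  R$609,500 × 15% = R$91,425

R$116,490 > R$91,425, so the standard income tax governs.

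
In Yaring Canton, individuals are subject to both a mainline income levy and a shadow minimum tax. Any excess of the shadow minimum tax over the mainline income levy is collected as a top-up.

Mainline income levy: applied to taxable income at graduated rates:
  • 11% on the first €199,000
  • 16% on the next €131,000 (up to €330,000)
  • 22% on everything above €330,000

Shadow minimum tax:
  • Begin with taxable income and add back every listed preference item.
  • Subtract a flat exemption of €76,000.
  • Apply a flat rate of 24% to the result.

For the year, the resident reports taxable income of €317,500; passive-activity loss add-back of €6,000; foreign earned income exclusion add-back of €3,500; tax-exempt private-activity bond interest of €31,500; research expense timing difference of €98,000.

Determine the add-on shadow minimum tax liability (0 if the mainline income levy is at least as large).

€50,470

Mainline income levy:
  €199,000 × 11% = €21,890
  €118,500 × 16% = €18,960
  → €40,850

Shadow minimum tax:
  Adjusted income: €317,500 + €6,000 + €3,500 + €31,500 + €98,000 = €456,500
  Less exemption €76,000 → base €380,500
  €380,500 × 24% = €91,320

Excess of shadow minimum tax over mainline income levy: €91,320 − €40,850 = €50,470.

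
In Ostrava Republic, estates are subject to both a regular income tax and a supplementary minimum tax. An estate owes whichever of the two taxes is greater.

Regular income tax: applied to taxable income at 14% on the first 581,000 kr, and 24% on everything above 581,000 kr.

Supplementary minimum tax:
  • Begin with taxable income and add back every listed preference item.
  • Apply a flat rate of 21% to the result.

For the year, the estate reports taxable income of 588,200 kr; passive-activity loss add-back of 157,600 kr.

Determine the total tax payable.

Supplementary minimum tax:
  Adjusted income: 588,200 kr + 157,600 kr = 745,800 kr
  745,800 kr × 21% = 156,618 kr

Regular income tax:
  581,000 kr × 14% = 81,340 kr
  7,200 kr × 24% = 1,728 kr
  → 83,068 kr

156,618 kr > 83,068 kr, so the supplementary minimum tax is the binding amount.

156,618 kr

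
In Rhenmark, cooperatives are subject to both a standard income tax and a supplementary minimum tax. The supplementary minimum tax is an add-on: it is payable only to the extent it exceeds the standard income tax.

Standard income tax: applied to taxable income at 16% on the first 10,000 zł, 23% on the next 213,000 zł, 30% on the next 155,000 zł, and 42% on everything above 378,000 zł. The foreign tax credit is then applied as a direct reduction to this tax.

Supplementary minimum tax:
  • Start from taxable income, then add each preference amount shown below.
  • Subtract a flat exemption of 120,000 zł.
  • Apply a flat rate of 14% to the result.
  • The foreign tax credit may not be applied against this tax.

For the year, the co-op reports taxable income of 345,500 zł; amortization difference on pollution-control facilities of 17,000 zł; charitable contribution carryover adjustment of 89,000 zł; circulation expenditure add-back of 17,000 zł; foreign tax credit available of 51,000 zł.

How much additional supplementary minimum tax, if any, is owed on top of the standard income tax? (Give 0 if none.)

Standard income tax:
  10,000 zł × 16% = 1,600 zł
  213,000 zł × 23% = 48,990 zł
  122,500 zł × 30% = 36,750 zł
  → 87,340 zł
  Less foreign tax credit 51,000 zł → 36,340 zł

Supplementary minimum tax:
  Adjusted income: 345,500 zł + 17,000 zł + 89,000 zł + 17,000 zł = 468,500 zł
  Less exemption 120,000 zł → base 348,500 zł
  348,500 zł × 14% = 48,790 zł

Excess of supplementary minimum tax over standard income tax: 48,790 zł − 36,340 zł = 12,450 zł.

12,450 zł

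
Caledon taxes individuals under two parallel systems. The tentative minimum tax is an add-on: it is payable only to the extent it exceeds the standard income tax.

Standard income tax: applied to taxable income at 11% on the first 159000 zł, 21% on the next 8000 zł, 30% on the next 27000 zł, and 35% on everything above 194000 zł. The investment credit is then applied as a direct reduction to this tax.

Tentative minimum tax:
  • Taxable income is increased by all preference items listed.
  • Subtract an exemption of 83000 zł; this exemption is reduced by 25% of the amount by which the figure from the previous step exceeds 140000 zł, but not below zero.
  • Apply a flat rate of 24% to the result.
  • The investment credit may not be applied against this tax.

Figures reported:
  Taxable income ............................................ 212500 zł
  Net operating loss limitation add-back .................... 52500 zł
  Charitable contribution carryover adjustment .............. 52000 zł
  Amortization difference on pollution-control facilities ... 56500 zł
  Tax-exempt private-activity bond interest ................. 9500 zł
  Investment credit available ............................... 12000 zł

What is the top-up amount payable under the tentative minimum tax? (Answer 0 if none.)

64835 zł

Standard income tax:
  159000 zł × 11% = 17490 zł
  8000 zł × 21% = 1680 zł
  27000 zł × 30% = 8100 zł
  18500 zł × 35% = 6475 zł
  → 33745 zł
  Less investment credit 12000 zł → 21745 zł

Tentative minimum tax:
  Adjusted income: 212500 zł + 52500 zł + 52000 zł + 56500 zł + 9500 zł = 383000 zł
  Exemption: 83000 zł − 25% × (383000 zł − 140000 zł) = 83000 zł − 60750 zł = 22250 zł
  Base: 383000 zł − 22250 zł = 360750 zł
  360750 zł × 24% = 86580 zł

Excess of tentative minimum tax over standard income tax: 86580 zł − 21745 zł = 64835 zł.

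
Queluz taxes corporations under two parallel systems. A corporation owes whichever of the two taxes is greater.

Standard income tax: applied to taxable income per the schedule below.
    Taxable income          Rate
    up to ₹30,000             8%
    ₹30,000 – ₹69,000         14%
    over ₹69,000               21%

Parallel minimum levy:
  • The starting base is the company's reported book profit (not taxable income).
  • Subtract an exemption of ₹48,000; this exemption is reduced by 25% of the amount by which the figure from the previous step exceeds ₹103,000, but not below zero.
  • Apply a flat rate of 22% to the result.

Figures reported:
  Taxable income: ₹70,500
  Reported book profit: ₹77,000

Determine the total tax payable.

₹8,175

Parallel minimum levy:
  Base (reported book profit): ₹77,000
  Exemption: ₹77,000 ≤ ₹103,000, so full ₹48,000 applies
  Base: ₹77,000 − ₹48,000 = ₹29,000
  ₹29,000 × 22% = ₹6,380

Standard income tax:
  ₹30,000 × 8% = ₹2,400
  ₹39,000 × 14% = ₹5,460
  ₹1,500 × 21% = ₹315
  → ₹8,175

₹8,175 > ₹6,380, so the standard income tax governs.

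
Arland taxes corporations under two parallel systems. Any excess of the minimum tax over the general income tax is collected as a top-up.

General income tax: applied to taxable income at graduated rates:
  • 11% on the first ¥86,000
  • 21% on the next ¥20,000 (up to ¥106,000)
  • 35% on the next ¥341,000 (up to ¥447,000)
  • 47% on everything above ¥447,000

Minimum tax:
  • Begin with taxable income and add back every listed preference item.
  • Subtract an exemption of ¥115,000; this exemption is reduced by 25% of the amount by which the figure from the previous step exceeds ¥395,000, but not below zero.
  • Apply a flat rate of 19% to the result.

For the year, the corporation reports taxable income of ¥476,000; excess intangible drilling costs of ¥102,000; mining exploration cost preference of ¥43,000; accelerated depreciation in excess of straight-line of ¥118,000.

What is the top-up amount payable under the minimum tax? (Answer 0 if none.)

¥0

Minimum tax:
  Adjusted income: ¥476,000 + ¥102,000 + ¥43,000 + ¥118,000 = ¥739,000
  Exemption: ¥115,000 − 25% × (¥739,000 − ¥395,000) = ¥115,000 − ¥86,000 = ¥29,000
  Base: ¥739,000 − ¥29,000 = ¥710,000
  ¥710,000 × 19% = ¥134,900

General income tax:
  ¥86,000 × 11% = ¥9,460
  ¥20,000 × 21% = ¥4,200
  ¥341,000 × 35% = ¥119,350
  ¥29,000 × 47% = ¥13,630
  → ¥146,640

¥134,900 ≤ ¥146,640, so no add-on is due.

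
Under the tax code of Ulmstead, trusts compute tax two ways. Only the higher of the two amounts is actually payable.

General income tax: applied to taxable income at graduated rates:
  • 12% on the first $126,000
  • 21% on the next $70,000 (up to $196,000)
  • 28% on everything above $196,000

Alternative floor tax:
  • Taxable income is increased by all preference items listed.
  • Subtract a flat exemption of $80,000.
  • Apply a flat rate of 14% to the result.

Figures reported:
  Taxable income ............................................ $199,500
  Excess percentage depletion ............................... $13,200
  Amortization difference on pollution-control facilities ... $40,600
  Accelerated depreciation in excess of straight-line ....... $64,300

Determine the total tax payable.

Alternative floor tax:
  Adjusted income: $199,500 + $13,200 + $40,600 + $64,300 = $317,600
  Less exemption $80,000 → base $237,600
  $237,600 × 14% = $33,264

General income tax:
  $126,000 × 12% = $15,120
  $70,000 × 21% = $14,700
  $3,500 × 28% = $980
  → $30,800

$33,264 > $30,800, so the alternative floor tax is the binding amount.

$33,264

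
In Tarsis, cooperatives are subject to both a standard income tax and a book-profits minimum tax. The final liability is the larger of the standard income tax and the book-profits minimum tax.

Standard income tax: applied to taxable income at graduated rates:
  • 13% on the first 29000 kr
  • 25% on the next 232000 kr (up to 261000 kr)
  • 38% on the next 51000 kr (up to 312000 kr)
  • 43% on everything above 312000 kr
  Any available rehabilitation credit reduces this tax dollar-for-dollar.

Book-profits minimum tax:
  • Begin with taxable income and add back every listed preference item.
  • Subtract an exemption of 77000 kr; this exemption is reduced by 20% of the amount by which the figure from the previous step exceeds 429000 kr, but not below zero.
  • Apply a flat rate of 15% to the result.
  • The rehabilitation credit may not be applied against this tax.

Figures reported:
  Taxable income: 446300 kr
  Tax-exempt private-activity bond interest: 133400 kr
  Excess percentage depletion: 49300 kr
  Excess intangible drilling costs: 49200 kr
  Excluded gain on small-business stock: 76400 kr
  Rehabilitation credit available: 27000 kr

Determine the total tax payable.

Standard income tax:
  29000 kr × 13% = 3770 kr
  232000 kr × 25% = 58000 kr
  51000 kr × 38% = 19380 kr
  134300 kr × 43% = 57749 kr
  → 138899 kr
  Less rehabilitation credit 27000 kr → 111899 kr

Book-profits minimum tax:
  Adjusted income: 446300 kr + 133400 kr + 49300 kr + 49200 kr + 76400 kr = 754600 kr
  Exemption: 77000 kr − 20% × (754600 kr − 429000 kr) = 77000 kr − 65120 kr = 11880 kr
  Base: 754600 kr − 11880 kr = 742720 kr
  742720 kr × 15% = 111408 kr

111899 kr > 111408 kr, so the standard income tax governs.

111899 kr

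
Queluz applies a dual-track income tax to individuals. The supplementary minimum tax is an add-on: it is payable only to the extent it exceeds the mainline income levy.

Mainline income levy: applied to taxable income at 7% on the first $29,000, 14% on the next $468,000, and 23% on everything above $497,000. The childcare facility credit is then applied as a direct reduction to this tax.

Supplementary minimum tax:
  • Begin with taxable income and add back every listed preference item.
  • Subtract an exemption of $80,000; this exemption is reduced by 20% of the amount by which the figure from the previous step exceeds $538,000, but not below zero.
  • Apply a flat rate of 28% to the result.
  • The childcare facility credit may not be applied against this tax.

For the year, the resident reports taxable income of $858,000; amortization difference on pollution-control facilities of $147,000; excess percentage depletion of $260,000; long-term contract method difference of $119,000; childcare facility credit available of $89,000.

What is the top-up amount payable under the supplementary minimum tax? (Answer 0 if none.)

Mainline income levy:
  $29,000 × 7% = $2,030
  $468,000 × 14% = $65,520
  $361,000 × 23% = $83,030
  → $150,580
  Less childcare facility credit $89,000 → $61,580

Supplementary minimum tax:
  Adjusted income: $858,000 + $147,000 + $260,000 + $119,000 = $1,384,000
  Exemption: 20% × ($1,384,000 − $538,000) = $169,200 ≥ $80,000, so the exemption is fully phased out
  Base: $1,384,000 − $0 = $1,384,000
  $1,384,000 × 28% = $387,520

Excess of supplementary minimum tax over mainline income levy: $387,520 − $61,580 = $325,940.

$325,940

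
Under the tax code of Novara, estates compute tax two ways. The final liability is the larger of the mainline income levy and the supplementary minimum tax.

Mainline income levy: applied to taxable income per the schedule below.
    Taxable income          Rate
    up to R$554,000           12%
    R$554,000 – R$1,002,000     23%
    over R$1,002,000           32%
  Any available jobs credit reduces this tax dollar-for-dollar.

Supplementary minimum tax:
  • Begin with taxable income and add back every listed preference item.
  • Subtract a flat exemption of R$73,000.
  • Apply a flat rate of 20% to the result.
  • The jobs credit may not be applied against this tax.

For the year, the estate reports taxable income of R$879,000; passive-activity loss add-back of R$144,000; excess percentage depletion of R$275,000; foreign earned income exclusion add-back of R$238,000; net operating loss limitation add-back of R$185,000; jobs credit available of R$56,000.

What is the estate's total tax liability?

Supplementary minimum tax:
  Adjusted income: R$879,000 + R$144,000 + R$275,000 + R$238,000 + R$185,000 = R$1,721,000
  Less exemption R$73,000 → base R$1,648,000
  R$1,648,000 × 20% = R$329,600

Mainline income levy:
  R$554,000 × 12% = R$66,480
  R$325,000 × 23% = R$74,750
  → R$141,230
  Less jobs credit R$56,000 → R$85,230

R$329,600 > R$85,230, so the supplementary minimum tax is the binding amount.

R$329,600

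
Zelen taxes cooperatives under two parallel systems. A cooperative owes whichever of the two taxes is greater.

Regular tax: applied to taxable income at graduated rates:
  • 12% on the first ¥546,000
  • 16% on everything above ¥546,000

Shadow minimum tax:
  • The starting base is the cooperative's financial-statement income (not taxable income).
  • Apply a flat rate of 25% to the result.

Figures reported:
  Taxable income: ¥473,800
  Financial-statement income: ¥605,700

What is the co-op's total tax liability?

¥151,425

Shadow minimum tax:
  Base (financial-statement income): ¥605,700
  ¥605,700 × 25% = ¥151,425

Regular tax:
  ¥473,800 × 12% = ¥56,856

¥151,425 > ¥56,856, so the shadow minimum tax is the binding amount.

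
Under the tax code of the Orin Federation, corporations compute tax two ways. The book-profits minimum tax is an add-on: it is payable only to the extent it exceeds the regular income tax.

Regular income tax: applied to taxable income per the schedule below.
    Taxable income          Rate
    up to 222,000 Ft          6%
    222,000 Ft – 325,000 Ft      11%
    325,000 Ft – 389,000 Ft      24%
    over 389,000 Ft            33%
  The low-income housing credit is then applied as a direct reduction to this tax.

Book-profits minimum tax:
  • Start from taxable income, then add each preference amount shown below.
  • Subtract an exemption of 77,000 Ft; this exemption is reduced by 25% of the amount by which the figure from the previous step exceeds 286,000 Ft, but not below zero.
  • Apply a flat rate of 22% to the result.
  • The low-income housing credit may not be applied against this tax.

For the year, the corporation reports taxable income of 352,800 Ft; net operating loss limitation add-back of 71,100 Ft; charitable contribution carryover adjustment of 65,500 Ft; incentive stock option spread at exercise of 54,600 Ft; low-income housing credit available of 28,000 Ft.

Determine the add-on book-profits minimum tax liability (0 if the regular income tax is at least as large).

113,608 Ft

Regular income tax:
  222,000 Ft × 6% = 13,320 Ft
  103,000 Ft × 11% = 11,330 Ft
  27,800 Ft × 24% = 6,672 Ft
  → 31,322 Ft
  Less low-income housing credit 28,000 Ft → 3,322 Ft

Book-profits minimum tax:
  Adjusted income: 352,800 Ft + 71,100 Ft + 65,500 Ft + 54,600 Ft = 544,000 Ft
  Exemption: 77,000 Ft − 25% × (544,000 Ft − 286,000 Ft) = 77,000 Ft − 64,500 Ft = 12,500 Ft
  Base: 544,000 Ft − 12,500 Ft = 531,500 Ft
  531,500 Ft × 22% = 116,930 Ft

Excess of book-profits minimum tax over regular income tax: 116,930 Ft − 3,322 Ft = 113,608 Ft.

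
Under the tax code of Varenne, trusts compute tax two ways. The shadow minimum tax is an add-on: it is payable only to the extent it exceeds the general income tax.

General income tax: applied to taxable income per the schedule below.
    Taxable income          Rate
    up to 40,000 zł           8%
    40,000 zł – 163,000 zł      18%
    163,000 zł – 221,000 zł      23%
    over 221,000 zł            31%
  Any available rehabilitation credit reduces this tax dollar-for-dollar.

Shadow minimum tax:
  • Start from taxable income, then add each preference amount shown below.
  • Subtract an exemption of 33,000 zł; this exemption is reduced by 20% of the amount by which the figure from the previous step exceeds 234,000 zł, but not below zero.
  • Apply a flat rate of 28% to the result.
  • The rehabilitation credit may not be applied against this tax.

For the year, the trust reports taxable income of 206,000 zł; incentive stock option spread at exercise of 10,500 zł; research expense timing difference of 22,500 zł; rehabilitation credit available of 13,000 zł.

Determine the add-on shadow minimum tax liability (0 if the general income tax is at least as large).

Shadow minimum tax:
  Adjusted income: 206,000 zł + 10,500 zł + 22,500 zł = 239,000 zł
  Exemption: 33,000 zł − 20% × (239,000 zł − 234,000 zł) = 33,000 zł − 1,000 zł = 32,000 zł
  Base: 239,000 zł − 32,000 zł = 207,000 zł
  207,000 zł × 28% = 57,960 zł

General income tax:
  40,000 zł × 8% = 3,200 zł
  123,000 zł × 18% = 22,140 zł
  43,000 zł × 23% = 9,890 zł
  → 35,230 zł
  Less rehabilitation credit 13,000 zł → 22,230 zł

Excess of shadow minimum tax over general income tax: 57,960 zł − 22,230 zł = 35,730 zł.

35,730 zł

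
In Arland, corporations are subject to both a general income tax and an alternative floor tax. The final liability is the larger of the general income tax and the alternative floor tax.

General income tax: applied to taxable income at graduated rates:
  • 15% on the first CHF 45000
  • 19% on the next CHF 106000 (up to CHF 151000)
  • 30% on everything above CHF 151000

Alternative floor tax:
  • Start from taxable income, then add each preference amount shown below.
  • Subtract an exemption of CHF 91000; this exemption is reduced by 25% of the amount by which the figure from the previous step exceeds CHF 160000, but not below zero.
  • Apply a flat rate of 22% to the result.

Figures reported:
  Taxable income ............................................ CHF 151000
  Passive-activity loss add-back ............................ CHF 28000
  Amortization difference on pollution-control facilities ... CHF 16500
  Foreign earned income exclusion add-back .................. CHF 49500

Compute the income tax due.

CHF 38555

Alternative floor tax:
  Adjusted income: CHF 151000 + CHF 28000 + CHF 16500 + CHF 49500 = CHF 245000
  Exemption: CHF 91000 − 25% × (CHF 245000 − CHF 160000) = CHF 91000 − CHF 21250 = CHF 69750
  Base: CHF 245000 − CHF 69750 = CHF 175250
  CHF 175250 × 22% = CHF 38555

General income tax:
  CHF 45000 × 15% = CHF 6750
  CHF 106000 × 19% = CHF 20140
  → CHF 26890

CHF 38555 > CHF 26890, so the alternative floor tax is the binding amount.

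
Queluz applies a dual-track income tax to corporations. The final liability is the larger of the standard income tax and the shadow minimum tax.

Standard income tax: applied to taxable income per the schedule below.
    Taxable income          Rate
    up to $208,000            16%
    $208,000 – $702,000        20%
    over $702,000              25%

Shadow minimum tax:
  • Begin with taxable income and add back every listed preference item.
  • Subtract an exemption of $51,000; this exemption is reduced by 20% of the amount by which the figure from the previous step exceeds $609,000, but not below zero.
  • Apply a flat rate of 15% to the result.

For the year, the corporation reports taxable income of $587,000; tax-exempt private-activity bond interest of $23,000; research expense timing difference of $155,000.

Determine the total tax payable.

Shadow minimum tax:
  Adjusted income: $587,000 + $23,000 + $155,000 = $765,000
  Exemption: $51,000 − 20% × ($765,000 − $609,000) = $51,000 − $31,200 = $19,800
  Base: $765,000 − $19,800 = $745,200
  $745,200 × 15% = $111,780

Standard income tax:
  $208,000 × 16% = $33,280
  $379,000 × 20% = $75,800
  → $109,080

$111,780 > $109,080, so the shadow minimum tax is the binding amount.

$111,780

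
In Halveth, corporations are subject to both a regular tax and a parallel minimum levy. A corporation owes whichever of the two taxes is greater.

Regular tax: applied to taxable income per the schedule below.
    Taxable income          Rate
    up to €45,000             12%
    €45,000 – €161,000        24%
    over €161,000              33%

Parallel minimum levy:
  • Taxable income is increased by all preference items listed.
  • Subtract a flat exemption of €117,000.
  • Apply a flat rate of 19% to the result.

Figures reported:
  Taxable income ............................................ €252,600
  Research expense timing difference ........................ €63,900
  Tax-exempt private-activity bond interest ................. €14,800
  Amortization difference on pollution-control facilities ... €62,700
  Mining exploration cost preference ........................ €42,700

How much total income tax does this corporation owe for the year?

€63,468

Regular tax:
  €45,000 × 12% = €5,400
  €116,000 × 24% = €27,840
  €91,600 × 33% = €30,228
  → €63,468

Parallel minimum levy:
  Adjusted income: €252,600 + €63,900 + €14,800 + €62,700 + €42,700 = €436,700
  Less exemption €117,000 → base €319,700
  €319,700 × 19% = €60,743

€63,468 > €60,743, so the regular tax governs.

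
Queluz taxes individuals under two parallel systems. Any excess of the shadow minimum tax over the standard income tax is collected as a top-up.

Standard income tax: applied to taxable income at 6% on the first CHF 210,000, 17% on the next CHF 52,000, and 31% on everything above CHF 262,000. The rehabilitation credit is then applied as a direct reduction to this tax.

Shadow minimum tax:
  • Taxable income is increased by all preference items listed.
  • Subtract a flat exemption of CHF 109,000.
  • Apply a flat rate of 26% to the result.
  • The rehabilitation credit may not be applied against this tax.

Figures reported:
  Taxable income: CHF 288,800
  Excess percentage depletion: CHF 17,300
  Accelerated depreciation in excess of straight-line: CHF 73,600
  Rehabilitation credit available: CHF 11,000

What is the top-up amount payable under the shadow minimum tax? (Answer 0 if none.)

CHF 51,634

Standard income tax:
  CHF 210,000 × 6% = CHF 12,600
  CHF 52,000 × 17% = CHF 8,840
  CHF 26,800 × 31% = CHF 8,308
  → CHF 29,748
  Less rehabilitation credit CHF 11,000 → CHF 18,748

Shadow minimum tax:
  Adjusted income: CHF 288,800 + CHF 17,300 + CHF 73,600 = CHF 379,700
  Less exemption CHF 109,000 → base CHF 270,700
  CHF 270,700 × 26% = CHF 70,382

Excess of shadow minimum tax over standard income tax: CHF 70,382 − CHF 18,748 = CHF 51,634.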